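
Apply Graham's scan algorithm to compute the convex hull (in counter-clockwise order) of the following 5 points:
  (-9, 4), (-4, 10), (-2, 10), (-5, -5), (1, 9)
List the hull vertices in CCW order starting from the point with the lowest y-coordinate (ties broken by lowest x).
Hull (CCW) = [(-5, -5), (1, 9), (-2, 10), (-4, 10), (-9, 4)]

Graham scan procedure:
  1. Find the pivot p₀ = point with lowest y (tie → lowest x): (-5, -5).
  2. Sort the remaining points by polar angle around p₀.
  3. Walk through sorted points, maintaining a stack; pop the top while the last three entries make a non-left turn (cross product ≤ 0).
  4. Final stack is the convex hull in CCW order: (-5, -5), (1, 9), (-2, 10), (-4, 10), (-9, 4).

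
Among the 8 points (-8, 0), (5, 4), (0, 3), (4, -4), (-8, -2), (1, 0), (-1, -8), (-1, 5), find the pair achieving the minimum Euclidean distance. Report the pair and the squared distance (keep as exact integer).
Pair = ((-8, 0), (-8, -2)); squared distance = 4

Compute all C(8, 2) = 28 pairwise squared distances (x_i − x_j)² + (y_i − y_j)². The minimum is 4, attained by the pair ((-8, 0), (-8, -2)).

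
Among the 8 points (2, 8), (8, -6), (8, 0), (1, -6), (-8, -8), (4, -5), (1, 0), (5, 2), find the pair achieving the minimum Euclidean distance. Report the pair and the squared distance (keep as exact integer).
Pair = ((1, -6), (4, -5)); squared distance = 10

Compute all C(8, 2) = 28 pairwise squared distances (x_i − x_j)² + (y_i − y_j)². The minimum is 10, attained by the pair ((1, -6), (4, -5)).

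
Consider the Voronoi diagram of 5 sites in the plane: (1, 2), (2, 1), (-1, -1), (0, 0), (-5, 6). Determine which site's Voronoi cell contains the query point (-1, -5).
Nearest site = (-1, -1)

The Voronoi cell of site s contains exactly those query points closer to s than to any other site. Compute squared distances from q = (-1, -5) to each site:
  (-1 − -1)² + (-1 − -5)² = 16
  (0 − -1)² + (0 − -5)² = 26
  (2 − -1)² + (1 − -5)² = 45
  (1 − -1)² + (2 − -5)² = 53
  (-5 − -1)² + (6 − -5)² = 137
Minimum is attained by (-1, -1), so q lies in its Voronoi cell.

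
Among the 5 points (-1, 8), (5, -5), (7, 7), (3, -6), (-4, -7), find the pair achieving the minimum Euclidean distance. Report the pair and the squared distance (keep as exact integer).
Pair = ((5, -5), (3, -6)); squared distance = 5

Compute all C(5, 2) = 10 pairwise squared distances (x_i − x_j)² + (y_i − y_j)². The minimum is 5, attained by the pair ((5, -5), (3, -6)).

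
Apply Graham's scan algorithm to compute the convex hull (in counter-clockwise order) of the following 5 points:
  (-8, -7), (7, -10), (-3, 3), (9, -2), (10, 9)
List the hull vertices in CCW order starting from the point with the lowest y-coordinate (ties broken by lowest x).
Hull (CCW) = [(7, -10), (9, -2), (10, 9), (-3, 3), (-8, -7)]

Graham scan procedure:
  1. Find the pivot p₀ = point with lowest y (tie → lowest x): (7, -10).
  2. Sort the remaining points by polar angle around p₀.
  3. Walk through sorted points, maintaining a stack; pop the top while the last three entries make a non-left turn (cross product ≤ 0).
  4. Final stack is the convex hull in CCW order: (7, -10), (9, -2), (10, 9), (-3, 3), (-8, -7).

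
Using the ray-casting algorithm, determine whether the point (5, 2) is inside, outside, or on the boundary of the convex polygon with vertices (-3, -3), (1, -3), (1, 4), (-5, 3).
The point (5, 2) lies strictly outside the polygon

Cast a horizontal ray to the right from the query point and count how many polygon edges it crosses (each edge strictly once or zero times, handled with the usual half-open convention). 
Parity of crossings → even ⇒ outside.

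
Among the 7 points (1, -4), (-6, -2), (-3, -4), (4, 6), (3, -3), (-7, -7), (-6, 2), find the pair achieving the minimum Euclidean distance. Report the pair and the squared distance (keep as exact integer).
Pair = ((1, -4), (3, -3)); squared distance = 5

Compute all C(7, 2) = 21 pairwise squared distances (x_i − x_j)² + (y_i − y_j)². The minimum is 5, attained by the pair ((1, -4), (3, -3)).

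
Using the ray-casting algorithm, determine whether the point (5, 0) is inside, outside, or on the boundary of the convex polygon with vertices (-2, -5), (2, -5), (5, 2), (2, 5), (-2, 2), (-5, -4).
The point (5, 0) lies strictly outside the polygon

Cast a horizontal ray to the right from the query point and count how many polygon edges it crosses (each edge strictly once or zero times, handled with the usual half-open convention). 
Parity of crossings → even ⇒ outside.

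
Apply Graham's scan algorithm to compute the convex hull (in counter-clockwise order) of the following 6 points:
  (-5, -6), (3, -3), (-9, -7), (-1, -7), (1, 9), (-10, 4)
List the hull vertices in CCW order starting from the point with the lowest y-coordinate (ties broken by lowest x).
Hull (CCW) = [(-9, -7), (-1, -7), (3, -3), (1, 9), (-10, 4)]

Graham scan procedure:
  1. Find the pivot p₀ = point with lowest y (tie → lowest x): (-9, -7).
  2. Sort the remaining points by polar angle around p₀.
  3. Walk through sorted points, maintaining a stack; pop the top while the last three entries make a non-left turn (cross product ≤ 0).
  4. Final stack is the convex hull in CCW order: (-9, -7), (-1, -7), (3, -3), (1, 9), (-10, 4).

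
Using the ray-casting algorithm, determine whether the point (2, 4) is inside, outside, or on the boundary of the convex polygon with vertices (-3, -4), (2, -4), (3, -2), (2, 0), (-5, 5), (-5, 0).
The point (2, 4) lies strictly outside the polygon

Cast a horizontal ray to the right from the query point and count how many polygon edges it crosses (each edge strictly once or zero times, handled with the usual half-open convention). 
Parity of crossings → even ⇒ outside.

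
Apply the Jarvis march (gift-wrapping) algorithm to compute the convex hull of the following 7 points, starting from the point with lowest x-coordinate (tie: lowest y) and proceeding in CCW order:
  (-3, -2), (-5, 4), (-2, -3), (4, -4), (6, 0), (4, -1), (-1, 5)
Hull (CCW) = [(-5, 4), (-3, -2), (-2, -3), (4, -4), (6, 0), (-1, 5)]

Jarvis march: at each step, from the current hull vertex p, select the next vertex q as the point such that every other point lies strictly to the left of (or on) the directed line p → q. (Equivalently: for every other point r, the cross product (q − p) × (r − p) ≥ 0.)
Starting point (lowest x, tie lowest y): (-5, 4). Wrap until returning to start. Resulting hull: (-5, 4), (-3, -2), (-2, -3), (4, -4), (6, 0), (-1, 5).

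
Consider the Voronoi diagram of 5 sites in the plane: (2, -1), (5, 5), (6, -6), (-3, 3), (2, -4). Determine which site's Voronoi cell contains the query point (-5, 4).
Nearest site = (-3, 3)

The Voronoi cell of site s contains exactly those query points closer to s than to any other site. Compute squared distances from q = (-5, 4) to each site:
  (-3 − -5)² + (3 − 4)² = 5
  (2 − -5)² + (-1 − 4)² = 74
  (5 − -5)² + (5 − 4)² = 101
  (2 − -5)² + (-4 − 4)² = 113
  (6 − -5)² + (-6 − 4)² = 221
Minimum is attained by (-3, 3), so q lies in its Voronoi cell.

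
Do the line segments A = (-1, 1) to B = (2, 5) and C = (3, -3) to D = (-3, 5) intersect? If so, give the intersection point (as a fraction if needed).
Yes; intersection at (-1/2, 5/3) (t = 1/6 on AB, s = 7/12 on CD)

Parametrize AB as A + t(B − A) = (-1 + 3 t, 1 + 4 t) and CD as C + s(D − C) = (3 + -6 s, -3 + 8 s). Solve the linear system for (t, s). Determinant = -48 ≠ 0, so a unique intersection of the containing lines exists. Solution: t = 1/6, s = 7/12 — both in [0, 1], so the segments cross. Intersection point: (-1/2, 5/3).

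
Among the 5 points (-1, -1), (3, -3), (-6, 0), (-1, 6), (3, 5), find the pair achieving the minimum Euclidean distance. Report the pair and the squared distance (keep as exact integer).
Pair = ((-1, 6), (3, 5)); squared distance = 17

Compute all C(5, 2) = 10 pairwise squared distances (x_i − x_j)² + (y_i − y_j)². The minimum is 17, attained by the pair ((-1, 6), (3, 5)).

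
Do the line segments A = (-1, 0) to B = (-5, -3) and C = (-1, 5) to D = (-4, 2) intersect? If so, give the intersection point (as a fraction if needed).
No (intersection of containing lines falls outside at least one segment)

Parametrize and solve: t = 5, s = 20/3. At least one of these is outside [0, 1], so the segments do not intersect.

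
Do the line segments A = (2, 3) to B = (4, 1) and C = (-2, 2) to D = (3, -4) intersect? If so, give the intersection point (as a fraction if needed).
No (intersection of containing lines falls outside at least one segment)

Parametrize and solve: t = -29/2, s = -5. At least one of these is outside [0, 1], so the segments do not intersect.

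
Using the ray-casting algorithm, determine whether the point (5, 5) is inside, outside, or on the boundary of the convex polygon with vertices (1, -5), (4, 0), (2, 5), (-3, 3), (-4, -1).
The point (5, 5) lies strictly outside the polygon

Cast a horizontal ray to the right from the query point and count how many polygon edges it crosses (each edge strictly once or zero times, handled with the usual half-open convention). 
Parity of crossings → even ⇒ outside.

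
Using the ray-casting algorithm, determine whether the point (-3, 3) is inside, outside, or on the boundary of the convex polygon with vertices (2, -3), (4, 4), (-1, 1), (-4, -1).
The point (-3, 3) lies strictly outside the polygon

Cast a horizontal ray to the right from the query point and count how many polygon edges it crosses (each edge strictly once or zero times, handled with the usual half-open convention). 
Parity of crossings → even ⇒ outside.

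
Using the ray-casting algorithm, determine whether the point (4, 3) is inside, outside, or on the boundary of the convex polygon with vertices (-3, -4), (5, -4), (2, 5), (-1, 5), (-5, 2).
The point (4, 3) lies strictly outside the polygon

Cast a horizontal ray to the right from the query point and count how many polygon edges it crosses (each edge strictly once or zero times, handled with the usual half-open convention). 
Parity of crossings → even ⇒ outside.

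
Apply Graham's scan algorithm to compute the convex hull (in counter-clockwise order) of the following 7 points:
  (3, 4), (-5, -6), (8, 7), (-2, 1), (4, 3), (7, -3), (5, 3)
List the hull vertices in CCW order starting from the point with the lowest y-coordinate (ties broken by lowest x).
Hull (CCW) = [(-5, -6), (7, -3), (8, 7), (-2, 1)]

Graham scan procedure:
  1. Find the pivot p₀ = point with lowest y (tie → lowest x): (-5, -6).
  2. Sort the remaining points by polar angle around p₀.
  3. Walk through sorted points, maintaining a stack; pop the top while the last three entries make a non-left turn (cross product ≤ 0).
  4. Final stack is the convex hull in CCW order: (-5, -6), (7, -3), (8, 7), (-2, 1).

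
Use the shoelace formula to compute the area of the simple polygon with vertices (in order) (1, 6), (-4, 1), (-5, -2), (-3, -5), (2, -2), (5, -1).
Area = 56

Shoelace formula: Area = (1/2) |Σ_i (x_i · y_{i+1} − x_{i+1} · y_i)| (indices mod n). Compute each cross term:
  (1)(1) − (-4)(6) = 25
  (-4)(-2) − (-5)(1) = 13
  (-5)(-5) − (-3)(-2) = 19
  (-3)(-2) − (2)(-5) = 16
  (2)(-1) − (5)(-2) = 8
  (5)(6) − (1)(-1) = 31
Sum = 112, so (signed) Area = 112/2 = 56, |Area| = 56.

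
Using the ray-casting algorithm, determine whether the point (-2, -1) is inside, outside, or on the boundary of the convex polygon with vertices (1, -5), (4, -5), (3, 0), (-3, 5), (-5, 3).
The point (-2, -1) lies on the polygon boundary

Boundary check: the query satisfies the collinearity and bounding-box conditions for some polygon edge, so it lies exactly on the boundary.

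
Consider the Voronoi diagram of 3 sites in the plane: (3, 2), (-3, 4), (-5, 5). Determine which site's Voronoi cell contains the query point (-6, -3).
Nearest site = (-3, 4)

The Voronoi cell of site s contains exactly those query points closer to s than to any other site. Compute squared distances from q = (-6, -3) to each site:
  (-3 − -6)² + (4 − -3)² = 58
  (-5 − -6)² + (5 − -3)² = 65
  (3 − -6)² + (2 − -3)² = 106
Minimum is attained by (-3, 4), so q lies in its Voronoi cell.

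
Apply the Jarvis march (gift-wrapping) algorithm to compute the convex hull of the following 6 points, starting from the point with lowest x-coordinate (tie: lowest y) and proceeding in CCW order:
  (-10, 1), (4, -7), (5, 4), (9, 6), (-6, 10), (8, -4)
Hull (CCW) = [(-10, 1), (4, -7), (8, -4), (9, 6), (-6, 10)]

Jarvis march: at each step, from the current hull vertex p, select the next vertex q as the point such that every other point lies strictly to the left of (or on) the directed line p → q. (Equivalently: for every other point r, the cross product (q − p) × (r − p) ≥ 0.)
Starting point (lowest x, tie lowest y): (-10, 1). Wrap until returning to start. Resulting hull: (-10, 1), (4, -7), (8, -4), (9, 6), (-6, 10).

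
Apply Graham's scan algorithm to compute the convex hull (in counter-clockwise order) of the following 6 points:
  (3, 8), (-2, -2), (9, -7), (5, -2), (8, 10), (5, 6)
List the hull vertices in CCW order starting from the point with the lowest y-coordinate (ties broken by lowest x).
Hull (CCW) = [(9, -7), (8, 10), (3, 8), (-2, -2)]

Graham scan procedure:
  1. Find the pivot p₀ = point with lowest y (tie → lowest x): (9, -7).
  2. Sort the remaining points by polar angle around p₀.
  3. Walk through sorted points, maintaining a stack; pop the top while the last three entries make a non-left turn (cross product ≤ 0).
  4. Final stack is the convex hull in CCW order: (9, -7), (8, 10), (3, 8), (-2, -2).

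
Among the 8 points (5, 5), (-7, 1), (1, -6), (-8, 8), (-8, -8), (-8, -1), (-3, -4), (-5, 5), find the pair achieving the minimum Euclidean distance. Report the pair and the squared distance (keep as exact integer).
Pair = ((-7, 1), (-8, -1)); squared distance = 5

Compute all C(8, 2) = 28 pairwise squared distances (x_i − x_j)² + (y_i − y_j)². The minimum is 5, attained by the pair ((-7, 1), (-8, -1)).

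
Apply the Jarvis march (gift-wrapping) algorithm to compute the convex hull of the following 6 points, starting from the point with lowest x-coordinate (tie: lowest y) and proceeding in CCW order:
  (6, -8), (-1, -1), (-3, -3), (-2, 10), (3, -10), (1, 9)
Hull (CCW) = [(-3, -3), (3, -10), (6, -8), (1, 9), (-2, 10)]

Jarvis march: at each step, from the current hull vertex p, select the next vertex q as the point such that every other point lies strictly to the left of (or on) the directed line p → q. (Equivalently: for every other point r, the cross product (q − p) × (r − p) ≥ 0.)
Starting point (lowest x, tie lowest y): (-3, -3). Wrap until returning to start. Resulting hull: (-3, -3), (3, -10), (6, -8), (1, 9), (-2, 10).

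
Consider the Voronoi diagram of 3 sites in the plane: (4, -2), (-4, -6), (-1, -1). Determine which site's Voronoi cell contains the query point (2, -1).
Nearest site = (4, -2)

The Voronoi cell of site s contains exactly those query points closer to s than to any other site. Compute squared distances from q = (2, -1) to each site:
  (4 − 2)² + (-2 − -1)² = 5
  (-1 − 2)² + (-1 − -1)² = 9
  (-4 − 2)² + (-6 − -1)² = 61
Minimum is attained by (4, -2), so q lies in its Voronoi cell.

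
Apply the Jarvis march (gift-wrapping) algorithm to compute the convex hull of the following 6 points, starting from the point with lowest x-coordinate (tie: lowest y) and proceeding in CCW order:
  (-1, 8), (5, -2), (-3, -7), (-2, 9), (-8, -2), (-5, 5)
Hull (CCW) = [(-8, -2), (-3, -7), (5, -2), (-1, 8), (-2, 9), (-5, 5)]

Jarvis march: at each step, from the current hull vertex p, select the next vertex q as the point such that every other point lies strictly to the left of (or on) the directed line p → q. (Equivalently: for every other point r, the cross product (q − p) × (r − p) ≥ 0.)
Starting point (lowest x, tie lowest y): (-8, -2). Wrap until returning to start. Resulting hull: (-8, -2), (-3, -7), (5, -2), (-1, 8), (-2, 9), (-5, 5).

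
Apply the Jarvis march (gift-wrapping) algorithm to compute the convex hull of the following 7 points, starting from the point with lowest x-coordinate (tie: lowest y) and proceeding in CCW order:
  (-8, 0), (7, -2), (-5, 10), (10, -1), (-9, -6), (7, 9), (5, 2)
Hull (CCW) = [(-9, -6), (7, -2), (10, -1), (7, 9), (-5, 10), (-8, 0)]

Jarvis march: at each step, from the current hull vertex p, select the next vertex q as the point such that every other point lies strictly to the left of (or on) the directed line p → q. (Equivalently: for every other point r, the cross product (q − p) × (r − p) ≥ 0.)
Starting point (lowest x, tie lowest y): (-9, -6). Wrap until returning to start. Resulting hull: (-9, -6), (7, -2), (10, -1), (7, 9), (-5, 10), (-8, 0).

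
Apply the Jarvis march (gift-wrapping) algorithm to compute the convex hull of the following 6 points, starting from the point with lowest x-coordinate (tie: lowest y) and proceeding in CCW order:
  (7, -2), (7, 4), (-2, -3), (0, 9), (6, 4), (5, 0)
Hull (CCW) = [(-2, -3), (7, -2), (7, 4), (0, 9)]

Jarvis march: at each step, from the current hull vertex p, select the next vertex q as the point such that every other point lies strictly to the left of (or on) the directed line p → q. (Equivalently: for every other point r, the cross product (q − p) × (r − p) ≥ 0.)
Starting point (lowest x, tie lowest y): (-2, -3). Wrap until returning to start. Resulting hull: (-2, -3), (7, -2), (7, 4), (0, 9).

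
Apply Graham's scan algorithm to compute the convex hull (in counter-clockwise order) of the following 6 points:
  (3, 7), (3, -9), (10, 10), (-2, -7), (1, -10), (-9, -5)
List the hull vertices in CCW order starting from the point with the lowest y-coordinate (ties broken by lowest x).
Hull (CCW) = [(1, -10), (3, -9), (10, 10), (3, 7), (-9, -5)]

Graham scan procedure:
  1. Find the pivot p₀ = point with lowest y (tie → lowest x): (1, -10).
  2. Sort the remaining points by polar angle around p₀.
  3. Walk through sorted points, maintaining a stack; pop the top while the last three entries make a non-left turn (cross product ≤ 0).
  4. Final stack is the convex hull in CCW order: (1, -10), (3, -9), (10, 10), (3, 7), (-9, -5).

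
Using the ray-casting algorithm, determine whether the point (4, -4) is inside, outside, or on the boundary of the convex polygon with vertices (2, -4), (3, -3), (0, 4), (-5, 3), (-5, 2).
The point (4, -4) lies strictly outside the polygon

Cast a horizontal ray to the right from the query point and count how many polygon edges it crosses (each edge strictly once or zero times, handled with the usual half-open convention). 
Parity of crossings → even ⇒ outside.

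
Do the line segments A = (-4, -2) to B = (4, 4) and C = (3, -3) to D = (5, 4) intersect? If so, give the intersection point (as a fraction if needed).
No (intersection of containing lines falls outside at least one segment)

Parametrize and solve: t = 51/44, s = 25/22. At least one of these is outside [0, 1], so the segments do not intersect.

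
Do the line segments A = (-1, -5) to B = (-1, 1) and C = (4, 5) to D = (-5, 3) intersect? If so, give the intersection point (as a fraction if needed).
No (intersection of containing lines falls outside at least one segment)

Parametrize and solve: t = 40/27, s = 5/9. At least one of these is outside [0, 1], so the segments do not intersect.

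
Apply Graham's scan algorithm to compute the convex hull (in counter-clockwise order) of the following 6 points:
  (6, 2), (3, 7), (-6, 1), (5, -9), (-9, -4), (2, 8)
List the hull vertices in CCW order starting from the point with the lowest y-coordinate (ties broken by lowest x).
Hull (CCW) = [(5, -9), (6, 2), (3, 7), (2, 8), (-6, 1), (-9, -4)]

Graham scan procedure:
  1. Find the pivot p₀ = point with lowest y (tie → lowest x): (5, -9).
  2. Sort the remaining points by polar angle around p₀.
  3. Walk through sorted points, maintaining a stack; pop the top while the last three entries make a non-left turn (cross product ≤ 0).
  4. Final stack is the convex hull in CCW order: (5, -9), (6, 2), (3, 7), (2, 8), (-6, 1), (-9, -4).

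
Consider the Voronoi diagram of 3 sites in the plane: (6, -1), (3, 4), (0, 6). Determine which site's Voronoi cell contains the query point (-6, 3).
Nearest site = (0, 6)

The Voronoi cell of site s contains exactly those query points closer to s than to any other site. Compute squared distances from q = (-6, 3) to each site:
  (0 − -6)² + (6 − 3)² = 45
  (3 − -6)² + (4 − 3)² = 82
  (6 − -6)² + (-1 − 3)² = 160
Minimum is attained by (0, 6), so q lies in its Voronoi cell.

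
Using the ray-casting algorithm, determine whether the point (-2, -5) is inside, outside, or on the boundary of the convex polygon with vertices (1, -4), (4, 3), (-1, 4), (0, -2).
The point (-2, -5) lies strictly outside the polygon

Cast a horizontal ray to the right from the query point and count how many polygon edges it crosses (each edge strictly once or zero times, handled with the usual half-open convention). 
Parity of crossings → even ⇒ outside.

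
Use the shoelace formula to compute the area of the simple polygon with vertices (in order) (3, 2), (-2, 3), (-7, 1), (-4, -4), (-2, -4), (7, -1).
Area = 119/2

Shoelace formula: Area = (1/2) |Σ_i (x_i · y_{i+1} − x_{i+1} · y_i)| (indices mod n). Compute each cross term:
  (3)(3) − (-2)(2) = 13
  (-2)(1) − (-7)(3) = 19
  (-7)(-4) − (-4)(1) = 32
  (-4)(-4) − (-2)(-4) = 8
  (-2)(-1) − (7)(-4) = 30
  (7)(2) − (3)(-1) = 17
Sum = 119, so (signed) Area = 119/2 = 119/2, |Area| = 119/2.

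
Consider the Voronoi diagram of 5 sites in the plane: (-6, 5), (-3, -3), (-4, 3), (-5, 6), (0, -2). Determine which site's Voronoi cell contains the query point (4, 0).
Nearest site = (0, -2)

The Voronoi cell of site s contains exactly those query points closer to s than to any other site. Compute squared distances from q = (4, 0) to each site:
  (0 − 4)² + (-2 − 0)² = 20
  (-3 − 4)² + (-3 − 0)² = 58
  (-4 − 4)² + (3 − 0)² = 73
  (-5 − 4)² + (6 − 0)² = 117
  (-6 − 4)² + (5 − 0)² = 125
Minimum is attained by (0, -2), so q lies in its Voronoi cell.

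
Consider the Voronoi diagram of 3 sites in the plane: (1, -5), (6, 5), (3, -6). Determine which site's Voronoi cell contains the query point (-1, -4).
Nearest site = (1, -5)

The Voronoi cell of site s contains exactly those query points closer to s than to any other site. Compute squared distances from q = (-1, -4) to each site:
  (1 − -1)² + (-5 − -4)² = 5
  (3 − -1)² + (-6 − -4)² = 20
  (6 − -1)² + (5 − -4)² = 130
Minimum is attained by (1, -5), so q lies in its Voronoi cell.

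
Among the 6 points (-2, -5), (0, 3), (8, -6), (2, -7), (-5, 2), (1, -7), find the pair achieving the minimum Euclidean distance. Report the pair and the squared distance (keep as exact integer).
Pair = ((2, -7), (1, -7)); squared distance = 1

Compute all C(6, 2) = 15 pairwise squared distances (x_i − x_j)² + (y_i − y_j)². The minimum is 1, attained by the pair ((2, -7), (1, -7)).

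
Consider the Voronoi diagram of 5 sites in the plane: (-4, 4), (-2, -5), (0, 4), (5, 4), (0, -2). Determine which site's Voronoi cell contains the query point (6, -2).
Nearest site = (0, -2)

The Voronoi cell of site s contains exactly those query points closer to s than to any other site. Compute squared distances from q = (6, -2) to each site:
  (0 − 6)² + (-2 − -2)² = 36
  (5 − 6)² + (4 − -2)² = 37
  (0 − 6)² + (4 − -2)² = 72
  (-2 − 6)² + (-5 − -2)² = 73
  (-4 − 6)² + (4 − -2)² = 136
Minimum is attained by (0, -2), so q lies in its Voronoi cell.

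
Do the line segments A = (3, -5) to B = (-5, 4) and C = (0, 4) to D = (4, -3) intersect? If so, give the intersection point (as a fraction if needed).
No (intersection of containing lines falls outside at least one segment)

Parametrize and solve: t = -3/4, s = 9/4. At least one of these is outside [0, 1], so the segments do not intersect.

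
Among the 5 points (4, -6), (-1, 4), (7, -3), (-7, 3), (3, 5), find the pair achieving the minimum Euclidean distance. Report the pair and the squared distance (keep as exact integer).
Pair = ((-1, 4), (3, 5)); squared distance = 17

Compute all C(5, 2) = 10 pairwise squared distances (x_i − x_j)² + (y_i − y_j)². The minimum is 17, attained by the pair ((-1, 4), (3, 5)).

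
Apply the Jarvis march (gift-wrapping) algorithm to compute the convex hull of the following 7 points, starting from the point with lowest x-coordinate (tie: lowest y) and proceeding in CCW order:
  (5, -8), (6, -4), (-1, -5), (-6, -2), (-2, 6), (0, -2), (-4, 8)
Hull (CCW) = [(-6, -2), (-1, -5), (5, -8), (6, -4), (-2, 6), (-4, 8)]

Jarvis march: at each step, from the current hull vertex p, select the next vertex q as the point such that every other point lies strictly to the left of (or on) the directed line p → q. (Equivalently: for every other point r, the cross product (q − p) × (r − p) ≥ 0.)
Starting point (lowest x, tie lowest y): (-6, -2). Wrap until returning to start. Resulting hull: (-6, -2), (-1, -5), (5, -8), (6, -4), (-2, 6), (-4, 8).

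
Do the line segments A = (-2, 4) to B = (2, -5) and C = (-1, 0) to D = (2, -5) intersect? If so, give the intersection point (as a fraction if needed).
Yes; intersection at (2, -5) (t = 1 on AB, s = 1 on CD)

Parametrize AB as A + t(B − A) = (-2 + 4 t, 4 + -9 t) and CD as C + s(D − C) = (-1 + 3 s, 0 + -5 s). Solve the linear system for (t, s). Determinant = -7 ≠ 0, so a unique intersection of the containing lines exists. Solution: t = 1, s = 1 — both in [0, 1], so the segments cross. Intersection point: (2, -5).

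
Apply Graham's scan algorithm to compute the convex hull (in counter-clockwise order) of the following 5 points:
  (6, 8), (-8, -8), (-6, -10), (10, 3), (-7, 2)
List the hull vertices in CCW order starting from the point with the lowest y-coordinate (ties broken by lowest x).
Hull (CCW) = [(-6, -10), (10, 3), (6, 8), (-7, 2), (-8, -8)]

Graham scan procedure:
  1. Find the pivot p₀ = point with lowest y (tie → lowest x): (-6, -10).
  2. Sort the remaining points by polar angle around p₀.
  3. Walk through sorted points, maintaining a stack; pop the top while the last three entries make a non-left turn (cross product ≤ 0).
  4. Final stack is the convex hull in CCW order: (-6, -10), (10, 3), (6, 8), (-7, 2), (-8, -8).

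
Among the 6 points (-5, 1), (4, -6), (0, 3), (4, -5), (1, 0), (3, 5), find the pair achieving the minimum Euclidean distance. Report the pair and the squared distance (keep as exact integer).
Pair = ((4, -6), (4, -5)); squared distance = 1

Compute all C(6, 2) = 15 pairwise squared distances (x_i − x_j)² + (y_i − y_j)². The minimum is 1, attained by the pair ((4, -6), (4, -5)).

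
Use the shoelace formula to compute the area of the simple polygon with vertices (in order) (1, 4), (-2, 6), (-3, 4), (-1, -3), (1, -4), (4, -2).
Area = 38

Shoelace formula: Area = (1/2) |Σ_i (x_i · y_{i+1} − x_{i+1} · y_i)| (indices mod n). Compute each cross term:
  (1)(6) − (-2)(4) = 14
  (-2)(4) − (-3)(6) = 10
  (-3)(-3) − (-1)(4) = 13
  (-1)(-4) − (1)(-3) = 7
  (1)(-2) − (4)(-4) = 14
  (4)(4) − (1)(-2) = 18
Sum = 76, so (signed) Area = 76/2 = 38, |Area| = 38.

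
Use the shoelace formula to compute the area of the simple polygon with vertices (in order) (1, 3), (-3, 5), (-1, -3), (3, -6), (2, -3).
Area = 55/2

Shoelace formula: Area = (1/2) |Σ_i (x_i · y_{i+1} − x_{i+1} · y_i)| (indices mod n). Compute each cross term:
  (1)(5) − (-3)(3) = 14
  (-3)(-3) − (-1)(5) = 14
  (-1)(-6) − (3)(-3) = 15
  (3)(-3) − (2)(-6) = 3
  (2)(3) − (1)(-3) = 9
Sum = 55, so (signed) Area = 55/2 = 55/2, |Area| = 55/2.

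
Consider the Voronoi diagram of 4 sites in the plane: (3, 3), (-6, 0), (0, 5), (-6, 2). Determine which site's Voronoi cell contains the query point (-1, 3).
Nearest site = (0, 5)

The Voronoi cell of site s contains exactly those query points closer to s than to any other site. Compute squared distances from q = (-1, 3) to each site:
  (0 − -1)² + (5 − 3)² = 5
  (3 − -1)² + (3 − 3)² = 16
  (-6 − -1)² + (2 − 3)² = 26
  (-6 − -1)² + (0 − 3)² = 34
Minimum is attained by (0, 5), so q lies in its Voronoi cell.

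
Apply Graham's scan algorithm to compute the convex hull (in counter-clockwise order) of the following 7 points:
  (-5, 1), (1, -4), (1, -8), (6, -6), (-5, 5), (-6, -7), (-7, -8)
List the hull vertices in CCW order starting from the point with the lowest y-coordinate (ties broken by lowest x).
Hull (CCW) = [(-7, -8), (1, -8), (6, -6), (-5, 5)]

Graham scan procedure:
  1. Find the pivot p₀ = point with lowest y (tie → lowest x): (-7, -8).
  2. Sort the remaining points by polar angle around p₀.
  3. Walk through sorted points, maintaining a stack; pop the top while the last three entries make a non-left turn (cross product ≤ 0).
  4. Final stack is the convex hull in CCW order: (-7, -8), (1, -8), (6, -6), (-5, 5).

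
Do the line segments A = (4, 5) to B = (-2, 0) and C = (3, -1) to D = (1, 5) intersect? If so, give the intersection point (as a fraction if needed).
Yes; intersection at (38/23, 70/23) (t = 9/23 on AB, s = 31/46 on CD)

Parametrize AB as A + t(B − A) = (4 + -6 t, 5 + -5 t) and CD as C + s(D − C) = (3 + -2 s, -1 + 6 s). Solve the linear system for (t, s). Determinant = 46 ≠ 0, so a unique intersection of the containing lines exists. Solution: t = 9/23, s = 31/46 — both in [0, 1], so the segments cross. Intersection point: (38/23, 70/23).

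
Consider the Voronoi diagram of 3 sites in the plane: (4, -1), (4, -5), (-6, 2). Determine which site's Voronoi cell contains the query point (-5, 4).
Nearest site = (-6, 2)

The Voronoi cell of site s contains exactly those query points closer to s than to any other site. Compute squared distances from q = (-5, 4) to each site:
  (-6 − -5)² + (2 − 4)² = 5
  (4 − -5)² + (-1 − 4)² = 106
  (4 − -5)² + (-5 − 4)² = 162
Minimum is attained by (-6, 2), so q lies in its Voronoi cell.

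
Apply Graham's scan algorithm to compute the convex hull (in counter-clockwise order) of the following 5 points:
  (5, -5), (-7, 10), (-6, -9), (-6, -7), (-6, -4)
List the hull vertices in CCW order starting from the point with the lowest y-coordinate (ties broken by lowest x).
Hull (CCW) = [(-6, -9), (5, -5), (-7, 10)]

Graham scan procedure:
  1. Find the pivot p₀ = point with lowest y (tie → lowest x): (-6, -9).
  2. Sort the remaining points by polar angle around p₀.
  3. Walk through sorted points, maintaining a stack; pop the top while the last three entries make a non-left turn (cross product ≤ 0).
  4. Final stack is the convex hull in CCW order: (-6, -9), (5, -5), (-7, 10).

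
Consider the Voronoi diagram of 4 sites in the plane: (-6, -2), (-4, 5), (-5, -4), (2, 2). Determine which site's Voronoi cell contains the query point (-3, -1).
Nearest site = (-6, -2)

The Voronoi cell of site s contains exactly those query points closer to s than to any other site. Compute squared distances from q = (-3, -1) to each site:
  (-6 − -3)² + (-2 − -1)² = 10
  (-5 − -3)² + (-4 − -1)² = 13
  (2 − -3)² + (2 − -1)² = 34
  (-4 − -3)² + (5 − -1)² = 37
Minimum is attained by (-6, -2), so q lies in its Voronoi cell.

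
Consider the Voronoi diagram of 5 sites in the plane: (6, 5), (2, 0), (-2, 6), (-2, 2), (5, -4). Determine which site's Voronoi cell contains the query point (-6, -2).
Nearest site = (-2, 2)

The Voronoi cell of site s contains exactly those query points closer to s than to any other site. Compute squared distances from q = (-6, -2) to each site:
  (-2 − -6)² + (2 − -2)² = 32
  (2 − -6)² + (0 − -2)² = 68
  (-2 − -6)² + (6 − -2)² = 80
  (5 − -6)² + (-4 − -2)² = 125
  (6 − -6)² + (5 − -2)² = 193
Minimum is attained by (-2, 2), so q lies in its Voronoi cell.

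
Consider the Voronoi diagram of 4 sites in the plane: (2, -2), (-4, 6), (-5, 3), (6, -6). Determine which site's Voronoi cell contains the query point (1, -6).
Nearest site = (2, -2)

The Voronoi cell of site s contains exactly those query points closer to s than to any other site. Compute squared distances from q = (1, -6) to each site:
  (2 − 1)² + (-2 − -6)² = 17
  (6 − 1)² + (-6 − -6)² = 25
  (-5 − 1)² + (3 − -6)² = 117
  (-4 − 1)² + (6 − -6)² = 169
Minimum is attained by (2, -2), so q lies in its Voronoi cell.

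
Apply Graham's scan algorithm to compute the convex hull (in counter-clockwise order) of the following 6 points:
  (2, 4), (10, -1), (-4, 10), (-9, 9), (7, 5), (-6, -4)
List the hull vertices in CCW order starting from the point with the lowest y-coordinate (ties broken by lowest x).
Hull (CCW) = [(-6, -4), (10, -1), (7, 5), (-4, 10), (-9, 9)]

Graham scan procedure:
  1. Find the pivot p₀ = point with lowest y (tie → lowest x): (-6, -4).
  2. Sort the remaining points by polar angle around p₀.
  3. Walk through sorted points, maintaining a stack; pop the top while the last three entries make a non-left turn (cross product ≤ 0).
  4. Final stack is the convex hull in CCW order: (-6, -4), (10, -1), (7, 5), (-4, 10), (-9, 9).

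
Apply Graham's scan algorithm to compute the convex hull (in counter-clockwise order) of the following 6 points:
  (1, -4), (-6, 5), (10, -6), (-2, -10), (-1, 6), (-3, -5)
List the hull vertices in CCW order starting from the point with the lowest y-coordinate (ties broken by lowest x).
Hull (CCW) = [(-2, -10), (10, -6), (-1, 6), (-6, 5)]

Graham scan procedure:
  1. Find the pivot p₀ = point with lowest y (tie → lowest x): (-2, -10).
  2. Sort the remaining points by polar angle around p₀.
  3. Walk through sorted points, maintaining a stack; pop the top while the last three entries make a non-left turn (cross product ≤ 0).
  4. Final stack is the convex hull in CCW order: (-2, -10), (10, -6), (-1, 6), (-6, 5).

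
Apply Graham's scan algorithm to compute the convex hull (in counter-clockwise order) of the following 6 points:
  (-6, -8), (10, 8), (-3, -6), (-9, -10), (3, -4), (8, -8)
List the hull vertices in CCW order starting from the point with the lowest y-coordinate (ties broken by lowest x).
Hull (CCW) = [(-9, -10), (8, -8), (10, 8)]

Graham scan procedure:
  1. Find the pivot p₀ = point with lowest y (tie → lowest x): (-9, -10).
  2. Sort the remaining points by polar angle around p₀.
  3. Walk through sorted points, maintaining a stack; pop the top while the last three entries make a non-left turn (cross product ≤ 0).
  4. Final stack is the convex hull in CCW order: (-9, -10), (8, -8), (10, 8).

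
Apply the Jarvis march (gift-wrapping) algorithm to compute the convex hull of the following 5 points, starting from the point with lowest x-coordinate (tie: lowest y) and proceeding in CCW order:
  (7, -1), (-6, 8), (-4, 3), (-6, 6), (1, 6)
Hull (CCW) = [(-6, 6), (-4, 3), (7, -1), (1, 6), (-6, 8)]

Jarvis march: at each step, from the current hull vertex p, select the next vertex q as the point such that every other point lies strictly to the left of (or on) the directed line p → q. (Equivalently: for every other point r, the cross product (q − p) × (r − p) ≥ 0.)
Starting point (lowest x, tie lowest y): (-6, 6). Wrap until returning to start. Resulting hull: (-6, 6), (-4, 3), (7, -1), (1, 6), (-6, 8).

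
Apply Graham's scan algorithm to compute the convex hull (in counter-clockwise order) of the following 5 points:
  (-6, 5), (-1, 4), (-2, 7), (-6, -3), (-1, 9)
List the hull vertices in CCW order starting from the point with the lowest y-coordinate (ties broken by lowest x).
Hull (CCW) = [(-6, -3), (-1, 4), (-1, 9), (-6, 5)]

Graham scan procedure:
  1. Find the pivot p₀ = point with lowest y (tie → lowest x): (-6, -3).
  2. Sort the remaining points by polar angle around p₀.
  3. Walk through sorted points, maintaining a stack; pop the top while the last three entries make a non-left turn (cross product ≤ 0).
  4. Final stack is the convex hull in CCW order: (-6, -3), (-1, 4), (-1, 9), (-6, 5).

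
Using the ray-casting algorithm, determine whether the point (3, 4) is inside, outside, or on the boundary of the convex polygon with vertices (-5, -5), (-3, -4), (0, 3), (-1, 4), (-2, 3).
The point (3, 4) lies strictly outside the polygon

Cast a horizontal ray to the right from the query point and count how many polygon edges it crosses (each edge strictly once or zero times, handled with the usual half-open convention). 
Parity of crossings → even ⇒ outside.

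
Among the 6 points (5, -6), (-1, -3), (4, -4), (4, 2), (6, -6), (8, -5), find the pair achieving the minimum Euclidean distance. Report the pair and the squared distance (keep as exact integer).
Pair = ((5, -6), (6, -6)); squared distance = 1

Compute all C(6, 2) = 15 pairwise squared distances (x_i − x_j)² + (y_i − y_j)². The minimum is 1, attained by the pair ((5, -6), (6, -6)).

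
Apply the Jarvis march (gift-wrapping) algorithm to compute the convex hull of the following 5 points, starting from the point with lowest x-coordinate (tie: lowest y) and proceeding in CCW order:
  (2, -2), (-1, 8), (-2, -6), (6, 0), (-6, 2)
Hull (CCW) = [(-6, 2), (-2, -6), (6, 0), (-1, 8)]

Jarvis march: at each step, from the current hull vertex p, select the next vertex q as the point such that every other point lies strictly to the left of (or on) the directed line p → q. (Equivalently: for every other point r, the cross product (q − p) × (r − p) ≥ 0.)
Starting point (lowest x, tie lowest y): (-6, 2). Wrap until returning to start. Resulting hull: (-6, 2), (-2, -6), (6, 0), (-1, 8).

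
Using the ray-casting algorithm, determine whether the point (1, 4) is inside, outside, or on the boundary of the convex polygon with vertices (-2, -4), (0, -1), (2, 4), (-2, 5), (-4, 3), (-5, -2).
The point (1, 4) lies strictly inside the polygon

Cast a horizontal ray to the right from the query point and count how many polygon edges it crosses (each edge strictly once or zero times, handled with the usual half-open convention). 
Parity of crossings → odd ⇒ inside.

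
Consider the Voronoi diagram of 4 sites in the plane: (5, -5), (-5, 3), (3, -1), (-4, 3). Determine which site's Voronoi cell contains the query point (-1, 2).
Nearest site = (-4, 3)

The Voronoi cell of site s contains exactly those query points closer to s than to any other site. Compute squared distances from q = (-1, 2) to each site:
  (-4 − -1)² + (3 − 2)² = 10
  (-5 − -1)² + (3 − 2)² = 17
  (3 − -1)² + (-1 − 2)² = 25
  (5 − -1)² + (-5 − 2)² = 85
Minimum is attained by (-4, 3), so q lies in its Voronoi cell.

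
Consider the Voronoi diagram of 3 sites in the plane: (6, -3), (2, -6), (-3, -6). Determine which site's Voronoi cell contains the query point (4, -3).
Nearest site = (6, -3)

The Voronoi cell of site s contains exactly those query points closer to s than to any other site. Compute squared distances from q = (4, -3) to each site:
  (6 − 4)² + (-3 − -3)² = 4
  (2 − 4)² + (-6 − -3)² = 13
  (-3 − 4)² + (-6 − -3)² = 58
Minimum is attained by (6, -3), so q lies in its Voronoi cell.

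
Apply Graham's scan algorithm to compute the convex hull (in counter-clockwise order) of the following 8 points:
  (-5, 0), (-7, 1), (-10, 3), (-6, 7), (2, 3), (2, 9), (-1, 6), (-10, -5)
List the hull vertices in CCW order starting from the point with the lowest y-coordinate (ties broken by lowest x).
Hull (CCW) = [(-10, -5), (2, 3), (2, 9), (-6, 7), (-10, 3)]

Graham scan procedure:
  1. Find the pivot p₀ = point with lowest y (tie → lowest x): (-10, -5).
  2. Sort the remaining points by polar angle around p₀.
  3. Walk through sorted points, maintaining a stack; pop the top while the last three entries make a non-left turn (cross product ≤ 0).
  4. Final stack is the convex hull in CCW order: (-10, -5), (2, 3), (2, 9), (-6, 7), (-10, 3).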